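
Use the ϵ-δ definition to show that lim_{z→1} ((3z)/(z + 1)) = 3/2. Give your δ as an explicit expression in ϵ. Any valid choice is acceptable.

Let ϵ > 0. We want δ > 0 with 0 < |z − 1| < δ ⇒ |(3z)/(z + 1) − (3/2)| < ϵ.
Combining over a common denominator, (3z)/(z + 1) − (3/2) = [(3z)·2 − 3·(z + 1)] / [2·(z + 1)] = 3(z − 1) / (2(z + 1)).
So |(3z)/(z + 1) − (3/2)| = 3|z − 1| / (2·|z + 1|).
Restrict δ ≤ 1. Then |z − 1| < 1 gives |z + 1| = |(z − 1) + 2| ≥ 2 − 1 = 1.
Hence |(3z)/(z + 1) − (3/2)| < 3|z − 1|/(2·1) = (3/2)|z − 1|, which is < ϵ once |z − 1| < (2/3)ϵ.
Take δ = min(1, (2/3)ϵ). Then 0 < |z − 1| < δ forces both bounds, so |(3z)/(z + 1) − (3/2)| < ϵ.

δ = min(1, (2/3)ϵ)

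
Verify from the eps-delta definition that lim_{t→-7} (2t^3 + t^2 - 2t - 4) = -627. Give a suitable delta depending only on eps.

Let eps > 0. We want delta > 0 such that 0 < |t + 7| < delta implies |(2t^3 + t^2 - 2t - 4) + 627| < eps.
(2t^3 + t^2 - 2t - 4) + 627 = 2t^3 + t^2 - 2t + 623 = (t + 7)(2t^2 - 13t + 89).
So |(2t^3 + t^2 - 2t - 4) + 627| = |t + 7|·|2t^2 - 13t + 89|.
Require delta ≤ 1. Then |t + 7| < 1 gives |t| < 8, and by the triangle inequality |2t^2 - 13t + 89| ≤ 2·8^2 + 13·8 + 89 = 321.
Hence |(2t^3 + t^2 - 2t - 4) + 627| ≤ 321|t + 7| < eps provided |t + 7| < eps/321.
Take delta = min(1, eps/321). Then 0 < |t + 7| < delta gives both |t + 7| < 1 and |t + 7| < eps/321, so |(2t^3 + t^2 - 2t - 4) + 627| < eps.

delta = min(1, eps/321)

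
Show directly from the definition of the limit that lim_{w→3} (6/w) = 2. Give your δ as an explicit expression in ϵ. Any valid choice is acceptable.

δ = min(3/2, (3/4)ϵ)

Let ϵ > 0 be given. We seek δ > 0 such that 0 < |w − 3| < δ implies |6/w − 2| < ϵ.
|6/w − 2| = 6·|3 − w|/(3·|w|) = 6|w − 3|/(3|w|).
Require δ ≤ 3/2 so that |w| > 3 − 3/2 = 3/2, hence 3|w| > 9/2.
Then |6/w − 2| < 6|w − 3|/(9/2), which is < ϵ when |w − 3| < (3/4)ϵ.
Take δ = min(3/2, (3/4)ϵ). Then 0 < |w − 3| < δ gives both |w − 3| < 3/2 and |w − 3| < (3/4)ϵ, so |6/w − 2| < ϵ.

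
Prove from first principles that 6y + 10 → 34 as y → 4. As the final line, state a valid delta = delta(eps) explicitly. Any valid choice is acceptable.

delta = eps/6

Fix eps > 0. We need delta > 0 so that 0 < |y − 4| < delta implies |(6y + 10) − 34| < eps.
Since (6y + 10) − 34 = 6(y − 4), we have |(6y + 10) − 34| = 6|y − 4|.
Thus it suffices that |y − 4| < eps/6.
Take delta = eps/6. If 0 < |y − 4| < delta then |(6y + 10) − 34| = 6|y − 4| < 6·(eps/6) = eps.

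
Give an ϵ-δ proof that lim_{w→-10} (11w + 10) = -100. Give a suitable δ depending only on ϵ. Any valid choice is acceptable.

Let ϵ > 0 be given. We need δ > 0 so that 0 < |w + 10| < δ implies |(11w + 10) + 100| < ϵ.
|(11w + 10) + 100| = |11w + 110| = 11|w + 10|.
Thus it suffices that |w + 10| < ϵ/11.
Choosing δ = ϵ/11 gives |(11w + 10) + 100| = 11|w + 10| < ϵ whenever |w + 10| < δ.

δ = ϵ/11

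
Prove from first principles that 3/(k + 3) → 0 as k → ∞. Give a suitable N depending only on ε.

N = 3/ε

Let ε > 0. For k ≥ 1, |3/(k + 3) − 0| = 3/(k + 3) ≤ 3/k.
We need 3/k < ε, i.e. k > 3/ε.
Take N = 3/ε. If k > N then |3/(k + 3)| ≤ 3/k < ε.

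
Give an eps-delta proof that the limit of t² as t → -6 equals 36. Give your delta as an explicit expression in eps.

Fix eps > 0. We seek delta > 0 with 0 < |t + 6| < delta ⇒ |t² − 36| < eps.
Factor: t² − 36 = (t + 6)(t - 6), so |t² − 36| = |t + 6|·|t - 6|.
Restrict delta ≤ 1. Then |t + 6| < 1 gives |t| < 7, so by the triangle inequality |t - 6| ≤ 7 + 6 = 13.
Hence |t² − 36| ≤ 13|t + 6|, which is < eps once |t + 6| < eps/13.
Take delta = min(1, eps/13). If 0 < |t + 6| < delta then both bounds hold and |t² − 36| ≤ 13|t + 6| < 13·(eps/13) = eps.

delta = min(1, eps/13)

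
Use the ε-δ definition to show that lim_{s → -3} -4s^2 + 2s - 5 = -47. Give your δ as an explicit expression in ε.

Fix ε > 0. We want δ > 0 such that 0 < |s + 3| < δ implies |(-4s^2 + 2s - 5) + 47| < ε.
(-4s^2 + 2s - 5) + 47 = -4s^2 + 2s + 42 = (s + 3)(-4s + 14).
So |(-4s^2 + 2s - 5) + 47| = |s + 3|·|-4s + 14|.
Assume first that |s + 3| < 2, so |s| < 5. Then |-4s + 14| ≤ 4·5 + 14 = 34.
Hence |(-4s^2 + 2s - 5) + 47| ≤ 34|s + 3| < ε provided |s + 3| < ε/34.
Choosing δ = min(2, ε/34) ensures both conditions, hence |(-4s^2 + 2s - 5) + 47| < ε.

δ = min(2, ε/34)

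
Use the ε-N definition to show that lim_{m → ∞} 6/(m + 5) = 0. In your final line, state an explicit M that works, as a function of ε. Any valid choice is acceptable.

M = 6/ε

Let ε > 0 be given. For m ≥ 1, |6/(m + 5) − 0| = 6/(m + 5) ≤ 6/m.
We need 6/m < ε, i.e. m > 6/ε.
Take M = 6/ε. If m > M then |6/(m + 5)| ≤ 6/m < ε.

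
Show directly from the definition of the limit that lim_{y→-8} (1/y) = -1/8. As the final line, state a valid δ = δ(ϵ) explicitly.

δ = min(4, 32ϵ)

Suppose ϵ > 0. We seek δ > 0 such that 0 < |y + 8| < δ implies |1/y + 1/8| < ϵ.
|1/y + 1/8| = |-8 − y|/(8·|y|) = |y + 8|/(8|y|).
Restrict δ ≤ 4. Then |y + 8| < 4 gives |y| > 4, so 8|y| > 32.
Then |1/y + 1/8| < |y + 8|/32, which is < ϵ when |y + 8| < 32ϵ.
Take δ = min(4, 32ϵ). Then 0 < |y + 8| < δ gives both |y + 8| < 4 and |y + 8| < 32ϵ, so |1/y + 1/8| < ϵ.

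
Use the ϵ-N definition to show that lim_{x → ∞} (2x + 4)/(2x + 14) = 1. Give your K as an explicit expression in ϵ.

K = 5/ϵ

Fix ϵ > 0. We seek K > 0 such that x > K implies |(2x + 4)/(2x + 14) − 1| < ϵ.
(2x + 4)/(2x + 14) − 1 = (2(2x + 4) − 2(2x + 14)) / (2(2x + 14)) = -20/(2(2x + 14)).
For x > 0 we have 2x + 14 > 2x, so |(2x + 4)/(2x + 14) − 1| = 20/(2(2x + 14)) < 20/(2·2x) = 5/x.
Thus |(2x + 4)/(2x + 14) − 1| < ϵ whenever x > 5/ϵ.
Take K = 5/ϵ. If x > K then |(2x + 4)/(2x + 14) − 1| < 5/x < ϵ.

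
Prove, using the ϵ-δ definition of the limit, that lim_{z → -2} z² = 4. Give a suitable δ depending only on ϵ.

Let ϵ > 0 be given. We seek δ > 0 with 0 < |z + 2| < δ ⇒ |z² − 4| < ϵ.
Factor: z² − 4 = (z + 2)(z - 2), so |z² − 4| = |z + 2|·|z - 2|.
Impose δ ≤ 2 so that |z| < 4; then |z - 2| ≤ 6.
Hence |z² − 4| ≤ 6|z + 2|, which is < ϵ once |z + 2| < ϵ/6.
Take δ = min(2, ϵ/6). If 0 < |z + 2| < δ then both bounds hold and |z² − 4| ≤ 6|z + 2| < 6·(ϵ/6) = ϵ.

δ = min(2, ϵ/6)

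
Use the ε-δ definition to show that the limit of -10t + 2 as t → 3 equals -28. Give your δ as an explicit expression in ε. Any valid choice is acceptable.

Let ε > 0 be given. We need δ > 0 so that 0 < |t − 3| < δ implies |(-10t + 2) + 28| < ε.
Since (-10t + 2) + 28 = -10(t − 3), we have |(-10t + 2) + 28| = 10|t − 3|.
So 10|t − 3| < ε exactly when |t − 3| < ε/10.
Take δ = ε/10. If 0 < |t − 3| < δ then |(-10t + 2) + 28| = 10|t − 3| < 10·(ε/10) = ε.

δ = ε/10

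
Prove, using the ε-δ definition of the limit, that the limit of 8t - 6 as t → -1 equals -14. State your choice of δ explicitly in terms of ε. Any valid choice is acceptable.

δ = ε/8

Fix ε > 0. We need δ > 0 so that 0 < |t + 1| < δ implies |(8t - 6) + 14| < ε.
|(8t - 6) + 14| = |8t + 8| = 8|t + 1|.
Thus it suffices that |t + 1| < ε/8.
Take δ = ε/8. If 0 < |t + 1| < δ then |(8t - 6) + 14| = 8|t + 1| < 8·(ε/8) = ε.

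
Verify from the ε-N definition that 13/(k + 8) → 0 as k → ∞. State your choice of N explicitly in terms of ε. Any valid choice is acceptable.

N = 13/ε

Let ε > 0. For k ≥ 1, |13/(k + 8) − 0| = 13/(k + 8) ≤ 13/k.
We need 13/k < ε, i.e. k > 13/ε.
Take N = 13/ε. If k > N then |13/(k + 8)| ≤ 13/k < ε.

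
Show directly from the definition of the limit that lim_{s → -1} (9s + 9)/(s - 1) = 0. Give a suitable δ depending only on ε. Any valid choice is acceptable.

δ = min(1, (1/9)ε)

Suppose ε > 0. We want δ > 0 with 0 < |s + 1| < δ ⇒ |(9s + 9)/(s - 1) − 0| < ε.
Combining over a common denominator, (9s + 9)/(s - 1) − 0 = [(9s + 9)·(-2) − 0·(s - 1)] / [(-2)·(s - 1)] = -18(s + 1) / ((-2)(s - 1)).
So |(9s + 9)/(s - 1) − 0| = 18|s + 1| / (2·|s − 1|).
Restrict δ ≤ 1. Then |s + 1| < 1 gives |s − 1| = |(s + 1) + (-2)| ≥ 2 − 1 = 1.
Hence |(9s + 9)/(s - 1) − 0| < 18|s + 1|/(2·1) = 9|s + 1|, which is < ε once |s + 1| < (1/9)ε.
Take δ = min(1, (1/9)ε). Then 0 < |s + 1| < δ forces both bounds, so |(9s + 9)/(s - 1) − 0| < ε.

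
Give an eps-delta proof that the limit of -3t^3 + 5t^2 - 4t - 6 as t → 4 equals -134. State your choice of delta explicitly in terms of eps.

Let eps > 0 be given. We want delta > 0 such that 0 < |t − 4| < delta implies |(-3t^3 + 5t^2 - 4t - 6) + 134| < eps.
(-3t^3 + 5t^2 - 4t - 6) + 134 = -3t^3 + 5t^2 - 4t + 128 = (t − 4)(-3t^2 - 7t - 32).
So |(-3t^3 + 5t^2 - 4t - 6) + 134| = |t − 4|·|-3t^2 - 7t - 32|.
Assume first that |t − 4| < 2, so |t| < 6. Then |-3t^2 - 7t - 32| ≤ 3·6^2 + 7·6 + 32 = 182.
Hence |(-3t^3 + 5t^2 - 4t - 6) + 134| ≤ 182|t − 4| < eps provided |t − 4| < eps/182.
Choosing delta = min(2, eps/182) ensures both conditions, hence |(-3t^3 + 5t^2 - 4t - 6) + 134| < eps.

delta = min(2, eps/182)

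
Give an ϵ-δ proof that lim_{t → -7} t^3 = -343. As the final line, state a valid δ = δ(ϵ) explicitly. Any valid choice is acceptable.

δ = min(1, ϵ/169)

Let ϵ > 0 be given. We seek δ > 0 with 0 < |t + 7| < δ ⇒ |t^3 + 343| < ϵ.
Factor: t^3 + 343 = (t + 7)(t^2 - 7t + 49), so |t^3 + 343| = |t + 7|·|t^2 - 7t + 49|.
Restrict δ ≤ 1. Then |t + 7| < 1 gives |t| < 8, so by the triangle inequality |t^2 - 7t + 49| ≤ 8^2 + 7·8 + 49 = 169.
Hence |t^3 + 343| ≤ 169|t + 7|, which is < ϵ once |t + 7| < ϵ/169.
Take δ = min(1, ϵ/169). If 0 < |t + 7| < δ then both bounds hold and |t^3 + 343| ≤ 169|t + 7| < 169·(ϵ/169) = ϵ.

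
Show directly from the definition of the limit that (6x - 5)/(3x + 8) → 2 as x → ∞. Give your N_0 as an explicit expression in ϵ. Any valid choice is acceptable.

Let ϵ > 0. We seek N_0 > 0 such that x > N_0 implies |(6x - 5)/(3x + 8) − 2| < ϵ.
(6x - 5)/(3x + 8) − 2 = (3(6x - 5) − 6(3x + 8)) / (3(3x + 8)) = -63/(3(3x + 8)).
For x > 0 we have 3x + 8 > 3x, so |(6x - 5)/(3x + 8) − 2| = 63/(3(3x + 8)) < 63/(3·3x) = 7/x.
Thus |(6x - 5)/(3x + 8) − 2| < ϵ whenever x > 7/ϵ.
Take N_0 = 7/ϵ. If x > N_0 then |(6x - 5)/(3x + 8) − 2| < 7/x < ϵ.

N_0 = 7/ϵ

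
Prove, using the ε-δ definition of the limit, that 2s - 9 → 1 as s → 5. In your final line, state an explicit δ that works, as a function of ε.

Fix ε > 0. We need δ > 0 so that 0 < |s − 5| < δ implies |(2s - 9) − 1| < ε.
Since (2s - 9) − 1 = 2(s − 5), we have |(2s - 9) − 1| = 2|s − 5|.
Thus it suffices that |s − 5| < ε/2.
Choosing δ = ε/2 gives |(2s - 9) − 1| = 2|s − 5| < ε whenever |s − 5| < δ.

δ = ε/2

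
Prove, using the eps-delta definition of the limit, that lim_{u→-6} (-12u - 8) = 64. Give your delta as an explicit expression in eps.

Let eps > 0. We need delta > 0 so that 0 < |u + 6| < delta implies |(-12u - 8) − 64| < eps.
Since (-12u - 8) − 64 = -12(u + 6), we have |(-12u - 8) − 64| = 12|u + 6|.
Thus it suffices that |u + 6| < eps/12.
Take delta = eps/12. If 0 < |u + 6| < delta then |(-12u - 8) − 64| = 12|u + 6| < 12·(eps/12) = eps.

delta = eps/12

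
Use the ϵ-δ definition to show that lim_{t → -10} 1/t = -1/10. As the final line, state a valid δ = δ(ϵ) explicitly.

δ = min(5, 50ϵ)

Fix ϵ > 0. We seek δ > 0 such that 0 < |t + 10| < δ implies |1/t + 1/10| < ϵ.
|1/t + 1/10| = |-10 − t|/(10·|t|) = |t + 10|/(10|t|).
Restrict δ ≤ 5. Then |t + 10| < 5 gives |t| > 5, so 10|t| > 50.
Then |1/t + 1/10| < |t + 10|/50, which is < ϵ when |t + 10| < 50ϵ.
Take δ = min(5, 50ϵ). Then 0 < |t + 10| < δ gives both |t + 10| < 5 and |t + 10| < 50ϵ, so |1/t + 1/10| < ϵ.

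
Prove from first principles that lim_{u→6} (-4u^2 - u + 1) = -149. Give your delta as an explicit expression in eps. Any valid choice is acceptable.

Fix eps > 0. We want delta > 0 such that 0 < |u − 6| < delta implies |(-4u^2 - u + 1) + 149| < eps.
(-4u^2 - u + 1) + 149 = -4u^2 - u + 150 = (u − 6)(-4u - 25).
So |(-4u^2 - u + 1) + 149| = |u − 6|·|-4u - 25|.
Assume first that |u − 6| < 1, so |u| < 7. Then |-4u - 25| ≤ 4·7 + 25 = 53.
Hence |(-4u^2 - u + 1) + 149| ≤ 53|u − 6| < eps provided |u − 6| < eps/53.
Choosing delta = min(1, eps/53) ensures both conditions, hence |(-4u^2 - u + 1) + 149| < eps.

delta = min(1, eps/53)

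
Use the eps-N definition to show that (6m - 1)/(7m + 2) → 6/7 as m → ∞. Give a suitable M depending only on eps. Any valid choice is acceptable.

M = (19/49)/eps

Suppose eps > 0. For m ≥ 1, |(6m - 1)/(7m + 2) − (6/7)| = |-19|/(7(7m + 2)) = 19/(7(7m + 2)).
Since 7m + 2 ≥ 7m for m ≥ 1, this is ≤ 19/(7·7m) = (19/49)/m.
So |(6m - 1)/(7m + 2) − (6/7)| < eps whenever m > (19/49)/eps.
Take M = (19/49)/eps. If m > M then |(6m - 1)/(7m + 2) − (6/7)| ≤ (19/49)/m < eps.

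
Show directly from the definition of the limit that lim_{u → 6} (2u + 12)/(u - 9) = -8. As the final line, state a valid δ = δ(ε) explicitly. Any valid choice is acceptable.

δ = min(3/2, (3/20)ε)

Let ε > 0. We want δ > 0 with 0 < |u − 6| < δ ⇒ |(2u + 12)/(u - 9) + 8| < ε.
Combining over a common denominator, (2u + 12)/(u - 9) + 8 = [(2u + 12)·(-3) − 24·(u - 9)] / [(-3)·(u - 9)] = -30(u − 6) / ((-3)(u - 9)).
So |(2u + 12)/(u - 9) + 8| = 30|u − 6| / (3·|u − 9|).
Restrict δ ≤ 3/2. Then |u − 6| < 3/2 gives |u − 9| = |(u − 6) + (-3)| ≥ 3 − 3/2 = 3/2.
Hence |(2u + 12)/(u - 9) + 8| < 30|u − 6|/(3·(3/2)) = (20/3)|u − 6|, which is < ε once |u − 6| < (3/20)ε.
Take δ = min(3/2, (3/20)ε). Then 0 < |u − 6| < δ forces both bounds, so |(2u + 12)/(u - 9) + 8| < ε.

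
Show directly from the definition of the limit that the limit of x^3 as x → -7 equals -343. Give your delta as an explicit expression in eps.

delta = min(2, eps/193)

Fix eps > 0. We seek delta > 0 with 0 < |x + 7| < delta ⇒ |x^3 + 343| < eps.
Factor: x^3 + 343 = (x + 7)(x^2 - 7x + 49), so |x^3 + 343| = |x + 7|·|x^2 - 7x + 49|.
Restrict delta ≤ 2. Then |x + 7| < 2 gives |x| < 9, so by the triangle inequality |x^2 - 7x + 49| ≤ 9^2 + 7·9 + 49 = 193.
Hence |x^3 + 343| ≤ 193|x + 7|, which is < eps once |x + 7| < eps/193.
Take delta = min(2, eps/193). If 0 < |x + 7| < delta then both bounds hold and |x^3 + 343| ≤ 193|x + 7| < 193·(eps/193) = eps.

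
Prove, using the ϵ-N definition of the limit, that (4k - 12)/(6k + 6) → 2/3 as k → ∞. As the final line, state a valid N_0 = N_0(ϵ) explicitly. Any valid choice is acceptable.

N_0 = (8/3)/ϵ

Suppose ϵ > 0. For k ≥ 1, |(4k - 12)/(6k + 6) − (2/3)| = |-96|/(6(6k + 6)) = 96/(6(6k + 6)).
Since 6k + 6 ≥ 6k for k ≥ 1, this is ≤ 96/(6·6k) = (8/3)/k.
So |(4k - 12)/(6k + 6) − (2/3)| < ϵ whenever k > (8/3)/ϵ.
Take N_0 = (8/3)/ϵ. If k > N_0 then |(4k - 12)/(6k + 6) − (2/3)| ≤ (8/3)/k < ϵ.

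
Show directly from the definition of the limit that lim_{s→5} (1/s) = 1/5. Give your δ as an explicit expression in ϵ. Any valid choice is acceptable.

δ = min(5/2, (25/2)ϵ)

Fix ϵ > 0. We seek δ > 0 such that 0 < |s − 5| < δ implies |1/s − (1/5)| < ϵ.
|1/s − (1/5)| = |5 − s|/(5·|s|) = |s − 5|/(5|s|).
Require δ ≤ 5/2 so that |s| > 5 − 5/2 = 5/2, hence 5|s| > 25/2.
Then |1/s − (1/5)| < |s − 5|/(25/2), which is < ϵ when |s − 5| < (25/2)ϵ.
Take δ = min(5/2, (25/2)ϵ). Then 0 < |s − 5| < δ gives both |s − 5| < 5/2 and |s − 5| < (25/2)ϵ, so |1/s − (1/5)| < ϵ.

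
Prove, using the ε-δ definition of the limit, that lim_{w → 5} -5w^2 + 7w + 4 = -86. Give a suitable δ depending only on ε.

Let ε > 0. We want δ > 0 such that 0 < |w − 5| < δ implies |(-5w^2 + 7w + 4) + 86| < ε.
(-5w^2 + 7w + 4) + 86 = -5w^2 + 7w + 90 = (w − 5)(-5w - 18).
So |(-5w^2 + 7w + 4) + 86| = |w − 5|·|-5w - 18|.
Require δ ≤ 1. Then |w − 5| < 1 gives |w| < 6, and by the triangle inequality |-5w - 18| ≤ 5·6 + 18 = 48.
Hence |(-5w^2 + 7w + 4) + 86| ≤ 48|w − 5| < ε provided |w − 5| < ε/48.
Take δ = min(1, ε/48). Then 0 < |w − 5| < δ gives both |w − 5| < 1 and |w − 5| < ε/48, so |(-5w^2 + 7w + 4) + 86| < ε.

δ = min(1, ε/48)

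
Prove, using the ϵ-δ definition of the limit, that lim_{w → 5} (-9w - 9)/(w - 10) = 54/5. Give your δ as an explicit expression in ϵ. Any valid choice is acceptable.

δ = min(5/2, (25/198)ϵ)

Let ϵ > 0 be given. We want δ > 0 with 0 < |w − 5| < δ ⇒ |(-9w - 9)/(w - 10) − (54/5)| < ϵ.
Combining over a common denominator, (-9w - 9)/(w - 10) − (54/5) = [(-9w - 9)·(-5) − (-54)·(w - 10)] / [(-5)·(w - 10)] = 99(w − 5) / ((-5)(w - 10)).
So |(-9w - 9)/(w - 10) − (54/5)| = 99|w − 5| / (5·|w − 10|).
Require δ ≤ 5/2, so |w − 10| ≥ |-5| − |w − 5| > 5 − 5/2 = 5/2.
Hence |(-9w - 9)/(w - 10) − (54/5)| < 99|w − 5|/(5·(5/2)) = (198/25)|w − 5|, which is < ϵ once |w − 5| < (25/198)ϵ.
Take δ = min(5/2, (25/198)ϵ). Then 0 < |w − 5| < δ forces both bounds, so |(-9w - 9)/(w - 10) − (54/5)| < ϵ.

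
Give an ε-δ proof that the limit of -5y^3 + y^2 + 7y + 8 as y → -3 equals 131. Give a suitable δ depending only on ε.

δ = min(1, ε/185)

Suppose ε > 0. We want δ > 0 such that 0 < |y + 3| < δ implies |(-5y^3 + y^2 + 7y + 8) − 131| < ε.
(-5y^3 + y^2 + 7y + 8) − 131 = -5y^3 + y^2 + 7y - 123 = (y + 3)(-5y^2 + 16y - 41).
So |(-5y^3 + y^2 + 7y + 8) − 131| = |y + 3|·|-5y^2 + 16y - 41|.
Assume first that |y + 3| < 1, so |y| < 4. Then |-5y^2 + 16y - 41| ≤ 5·4^2 + 16·4 + 41 = 185.
Hence |(-5y^3 + y^2 + 7y + 8) − 131| ≤ 185|y + 3| < ε provided |y + 3| < ε/185.
Take δ = min(1, ε/185). Then 0 < |y + 3| < δ gives both |y + 3| < 1 and |y + 3| < ε/185, so |(-5y^3 + y^2 + 7y + 8) − 131| < ε.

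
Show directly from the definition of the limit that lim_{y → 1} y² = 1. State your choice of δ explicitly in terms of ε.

Suppose ε > 0. We seek δ > 0 with 0 < |y − 1| < δ ⇒ |y² − 1| < ε.
Factor: y² − 1 = (y − 1)(y + 1), so |y² − 1| = |y − 1|·|y + 1|.
Restrict δ ≤ 2. Then |y − 1| < 2 gives |y| < 3, so by the triangle inequality |y + 1| ≤ 3 + 1 = 4.
Hence |y² − 1| ≤ 4|y − 1|, which is < ε once |y − 1| < ε/4.
Take δ = min(2, ε/4). If 0 < |y − 1| < δ then both bounds hold and |y² − 1| ≤ 4|y − 1| < 4·(ε/4) = ε.

δ = min(2, ε/4)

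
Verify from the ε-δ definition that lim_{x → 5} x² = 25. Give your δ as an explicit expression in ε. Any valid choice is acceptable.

Let ε > 0. We seek δ > 0 with 0 < |x − 5| < δ ⇒ |x² − 25| < ε.
Factor: x² − 25 = (x − 5)(x + 5), so |x² − 25| = |x − 5|·|x + 5|.
Restrict δ ≤ 2. Then |x − 5| < 2 gives |x| < 7, so by the triangle inequality |x + 5| ≤ 7 + 5 = 12.
Hence |x² − 25| ≤ 12|x − 5|, which is < ε once |x − 5| < ε/12.
Take δ = min(2, ε/12). If 0 < |x − 5| < δ then both bounds hold and |x² − 25| ≤ 12|x − 5| < 12·(ε/12) = ε.

δ = min(2, ε/12)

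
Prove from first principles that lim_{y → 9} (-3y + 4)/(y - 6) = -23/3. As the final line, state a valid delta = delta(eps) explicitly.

delta = min(3/2, (9/28)eps)

Suppose eps > 0. We want delta > 0 with 0 < |y − 9| < delta ⇒ |(-3y + 4)/(y - 6) + 23/3| < eps.
Combining over a common denominator, (-3y + 4)/(y - 6) + 23/3 = [(-3y + 4)·3 − (-23)·(y - 6)] / [3·(y - 6)] = 14(y − 9) / (3(y - 6)).
So |(-3y + 4)/(y - 6) + 23/3| = 14|y − 9| / (3·|y − 6|).
Require delta ≤ 3/2, so |y − 6| ≥ |3| − |y − 9| > 3 − 3/2 = 3/2.
Hence |(-3y + 4)/(y - 6) + 23/3| < 14|y − 9|/(3·(3/2)) = (28/9)|y − 9|, which is < eps once |y − 9| < (9/28)eps.
Take delta = min(3/2, (9/28)eps). Then 0 < |y − 9| < delta forces both bounds, so |(-3y + 4)/(y - 6) + 23/3| < eps.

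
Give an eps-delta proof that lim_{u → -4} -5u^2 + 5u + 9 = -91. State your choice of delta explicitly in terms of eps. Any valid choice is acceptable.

delta = min(2, eps/55)

Fix eps > 0. We want delta > 0 such that 0 < |u + 4| < delta implies |(-5u^2 + 5u + 9) + 91| < eps.
(-5u^2 + 5u + 9) + 91 = -5u^2 + 5u + 100 = (u + 4)(-5u + 25).
So |(-5u^2 + 5u + 9) + 91| = |u + 4|·|-5u + 25|.
Assume first that |u + 4| < 2, so |u| < 6. Then |-5u + 25| ≤ 5·6 + 25 = 55.
Hence |(-5u^2 + 5u + 9) + 91| ≤ 55|u + 4| < eps provided |u + 4| < eps/55.
Choosing delta = min(2, eps/55) ensures both conditions, hence |(-5u^2 + 5u + 9) + 91| < eps.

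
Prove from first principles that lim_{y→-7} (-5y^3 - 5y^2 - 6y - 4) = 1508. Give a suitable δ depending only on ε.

δ = min(1, ε/776)

Let ε > 0. We want δ > 0 such that 0 < |y + 7| < δ implies |(-5y^3 - 5y^2 - 6y - 4) − 1508| < ε.
(-5y^3 - 5y^2 - 6y - 4) − 1508 = -5y^3 - 5y^2 - 6y - 1512 = (y + 7)(-5y^2 + 30y - 216).
So |(-5y^3 - 5y^2 - 6y - 4) − 1508| = |y + 7|·|-5y^2 + 30y - 216|.
Assume first that |y + 7| < 1, so |y| < 8. Then |-5y^2 + 30y - 216| ≤ 5·8^2 + 30·8 + 216 = 776.
Hence |(-5y^3 - 5y^2 - 6y - 4) − 1508| ≤ 776|y + 7| < ε provided |y + 7| < ε/776.
Take δ = min(1, ε/776). Then 0 < |y + 7| < δ gives both |y + 7| < 1 and |y + 7| < ε/776, so |(-5y^3 - 5y^2 - 6y - 4) − 1508| < ε.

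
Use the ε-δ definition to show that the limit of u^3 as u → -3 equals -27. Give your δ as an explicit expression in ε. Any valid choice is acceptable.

Fix ε > 0. We seek δ > 0 with 0 < |u + 3| < δ ⇒ |u^3 + 27| < ε.
Factor: u^3 + 27 = (u + 3)(u^2 - 3u + 9), so |u^3 + 27| = |u + 3|·|u^2 - 3u + 9|.
Restrict δ ≤ 1. Then |u + 3| < 1 gives |u| < 4, so by the triangle inequality |u^2 - 3u + 9| ≤ 4^2 + 3·4 + 9 = 37.
Hence |u^3 + 27| ≤ 37|u + 3|, which is < ε once |u + 3| < ε/37.
Take δ = min(1, ε/37). If 0 < |u + 3| < δ then both bounds hold and |u^3 + 27| ≤ 37|u + 3| < 37·(ε/37) = ε.

δ = min(1, ε/37)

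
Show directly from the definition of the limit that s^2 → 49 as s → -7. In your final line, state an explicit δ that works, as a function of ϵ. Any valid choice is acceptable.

δ = min(1, ϵ/15)

Suppose ϵ > 0. We seek δ > 0 with 0 < |s + 7| < δ ⇒ |s^2 − 49| < ϵ.
Factor: s^2 − 49 = (s + 7)(s - 7), so |s^2 − 49| = |s + 7|·|s - 7|.
Restrict δ ≤ 1. Then |s + 7| < 1 gives |s| < 8, so by the triangle inequality |s - 7| ≤ 8 + 7 = 15.
Hence |s^2 − 49| ≤ 15|s + 7|, which is < ϵ once |s + 7| < ϵ/15.
Take δ = min(1, ϵ/15). If 0 < |s + 7| < δ then both bounds hold and |s^2 − 49| ≤ 15|s + 7| < 15·(ϵ/15) = ϵ.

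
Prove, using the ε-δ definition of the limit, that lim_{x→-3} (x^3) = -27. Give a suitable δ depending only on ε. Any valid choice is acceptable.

δ = min(1, ε/37)

Fix ε > 0. We seek δ > 0 with 0 < |x + 3| < δ ⇒ |x^3 + 27| < ε.
Factor: x^3 + 27 = (x + 3)(x^2 - 3x + 9), so |x^3 + 27| = |x + 3|·|x^2 - 3x + 9|.
Restrict δ ≤ 1. Then |x + 3| < 1 gives |x| < 4, so by the triangle inequality |x^2 - 3x + 9| ≤ 4^2 + 3·4 + 9 = 37.
Hence |x^3 + 27| ≤ 37|x + 3|, which is < ε once |x + 3| < ε/37.
Take δ = min(1, ε/37). If 0 < |x + 3| < δ then both bounds hold and |x^3 + 27| ≤ 37|x + 3| < 37·(ε/37) = ε.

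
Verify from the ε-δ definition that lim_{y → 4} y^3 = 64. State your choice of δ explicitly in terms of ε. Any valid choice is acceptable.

δ = min(1, ε/61)

Fix ε > 0. We seek δ > 0 with 0 < |y − 4| < δ ⇒ |y^3 − 64| < ε.
Factor: y^3 − 64 = (y − 4)(y^2 + 4y + 16), so |y^3 − 64| = |y − 4|·|y^2 + 4y + 16|.
Impose δ ≤ 1 so that |y| < 5; then |y^2 + 4y + 16| ≤ 61.
Hence |y^3 − 64| ≤ 61|y − 4|, which is < ε once |y − 4| < ε/61.
Take δ = min(1, ε/61). If 0 < |y − 4| < δ then both bounds hold and |y^3 − 64| ≤ 61|y − 4| < 61·(ε/61) = ε.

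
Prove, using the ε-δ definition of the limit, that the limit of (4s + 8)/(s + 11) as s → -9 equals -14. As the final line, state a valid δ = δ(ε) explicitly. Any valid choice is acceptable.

Let ε > 0 be given. We want δ > 0 with 0 < |s + 9| < δ ⇒ |(4s + 8)/(s + 11) + 14| < ε.
Combining over a common denominator, (4s + 8)/(s + 11) + 14 = [(4s + 8)·2 − (-28)·(s + 11)] / [2·(s + 11)] = 36(s + 9) / (2(s + 11)).
So |(4s + 8)/(s + 11) + 14| = 36|s + 9| / (2·|s + 11|).
Require δ ≤ 1, so |s + 11| ≥ |2| − |s + 9| > 2 − 1 = 1.
Hence |(4s + 8)/(s + 11) + 14| < 36|s + 9|/(2·1) = 18|s + 9|, which is < ε once |s + 9| < (1/18)ε.
Take δ = min(1, (1/18)ε). Then 0 < |s + 9| < δ forces both bounds, so |(4s + 8)/(s + 11) + 14| < ε.

δ = min(1, (1/18)ε)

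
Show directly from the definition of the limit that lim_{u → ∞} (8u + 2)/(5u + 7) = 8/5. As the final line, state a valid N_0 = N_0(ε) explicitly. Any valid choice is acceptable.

Let ε > 0. We seek N_0 > 0 such that u > N_0 implies |(8u + 2)/(5u + 7) − (8/5)| < ε.
(8u + 2)/(5u + 7) − (8/5) = (5(8u + 2) − 8(5u + 7)) / (5(5u + 7)) = -46/(5(5u + 7)).
For u > 0 we have 5u + 7 > 5u, so |(8u + 2)/(5u + 7) − (8/5)| = 46/(5(5u + 7)) < 46/(5·5u) = (46/25)/u.
Thus |(8u + 2)/(5u + 7) − (8/5)| < ε whenever u > (46/25)/ε.
Take N_0 = (46/25)/ε. If u > N_0 then |(8u + 2)/(5u + 7) − (8/5)| < (46/25)/u < ε.

N_0 = (46/25)/ε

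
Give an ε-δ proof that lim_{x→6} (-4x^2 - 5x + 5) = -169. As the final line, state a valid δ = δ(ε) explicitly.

δ = min(1, ε/57)

Let ε > 0 be given. We want δ > 0 such that 0 < |x − 6| < δ implies |(-4x^2 - 5x + 5) + 169| < ε.
(-4x^2 - 5x + 5) + 169 = -4x^2 - 5x + 174 = (x − 6)(-4x - 29).
So |(-4x^2 - 5x + 5) + 169| = |x − 6|·|-4x - 29|.
Assume first that |x − 6| < 1, so |x| < 7. Then |-4x - 29| ≤ 4·7 + 29 = 57.
Hence |(-4x^2 - 5x + 5) + 169| ≤ 57|x − 6| < ε provided |x − 6| < ε/57.
Take δ = min(1, ε/57). Then 0 < |x − 6| < δ gives both |x − 6| < 1 and |x − 6| < ε/57, so |(-4x^2 - 5x + 5) + 169| < ε.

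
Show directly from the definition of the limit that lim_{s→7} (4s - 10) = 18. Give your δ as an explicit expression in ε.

Let ε > 0 be given. We need δ > 0 so that 0 < |s − 7| < δ implies |(4s - 10) − 18| < ε.
Since (4s - 10) − 18 = 4(s − 7), we have |(4s - 10) − 18| = 4|s − 7|.
Thus it suffices that |s − 7| < ε/4.
Choosing δ = ε/4 gives |(4s - 10) − 18| = 4|s − 7| < ε whenever |s − 7| < δ.

δ = ε/4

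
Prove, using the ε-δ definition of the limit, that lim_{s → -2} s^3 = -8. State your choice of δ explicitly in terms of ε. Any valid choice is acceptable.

δ = min(2, ε/28)

Let ε > 0. We seek δ > 0 with 0 < |s + 2| < δ ⇒ |s^3 + 8| < ε.
Factor: s^3 + 8 = (s + 2)(s^2 - 2s + 4), so |s^3 + 8| = |s + 2|·|s^2 - 2s + 4|.
Restrict δ ≤ 2. Then |s + 2| < 2 gives |s| < 4, so by the triangle inequality |s^2 - 2s + 4| ≤ 4^2 + 2·4 + 4 = 28.
Hence |s^3 + 8| ≤ 28|s + 2|, which is < ε once |s + 2| < ε/28.
Take δ = min(2, ε/28). If 0 < |s + 2| < δ then both bounds hold and |s^3 + 8| ≤ 28|s + 2| < 28·(ε/28) = ε.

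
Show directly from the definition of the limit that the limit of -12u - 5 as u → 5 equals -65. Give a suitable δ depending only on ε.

Fix ε > 0. We need δ > 0 so that 0 < |u − 5| < δ implies |(-12u - 5) + 65| < ε.
|(-12u - 5) + 65| = |-12u + 60| = 12|u − 5|.
So 12|u − 5| < ε exactly when |u − 5| < ε/12.
Choosing δ = ε/12 gives |(-12u - 5) + 65| = 12|u − 5| < ε whenever |u − 5| < δ.

δ = ε/12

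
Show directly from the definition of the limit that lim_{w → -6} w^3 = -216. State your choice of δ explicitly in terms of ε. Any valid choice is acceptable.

Let ε > 0 be given. We seek δ > 0 with 0 < |w + 6| < δ ⇒ |w^3 + 216| < ε.
Factor: w^3 + 216 = (w + 6)(w^2 - 6w + 36), so |w^3 + 216| = |w + 6|·|w^2 - 6w + 36|.
Restrict δ ≤ 1. Then |w + 6| < 1 gives |w| < 7, so by the triangle inequality |w^2 - 6w + 36| ≤ 7^2 + 6·7 + 36 = 127.
Hence |w^3 + 216| ≤ 127|w + 6|, which is < ε once |w + 6| < ε/127.
Take δ = min(1, ε/127). If 0 < |w + 6| < δ then both bounds hold and |w^3 + 216| ≤ 127|w + 6| < 127·(ε/127) = ε.

δ = min(1, ε/127)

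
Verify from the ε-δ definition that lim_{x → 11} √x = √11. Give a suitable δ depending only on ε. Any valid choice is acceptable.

Fix ε > 0. We want δ > 0 such that 0 < |x − 11| < δ implies |√x − √11| < ε.
Rationalise: √x − √11 = (x − 11)/(√x + √11), so |√x − √11| = |x − 11|/(√x + √11).
Restrict δ ≤ 11 so that |x − 11| < 11 forces x > 0, and then √x + √11 > √11.
Hence |√x − √11| < |x − 11|/√11, which is < ε once |x − 11| < √11·ε.
Take δ = min(11, √11·ε). If 0 < |x − 11| < δ then x > 0 and |√x − √11| < |x − 11|/√11 < ε.

δ = min(11, √11·ε)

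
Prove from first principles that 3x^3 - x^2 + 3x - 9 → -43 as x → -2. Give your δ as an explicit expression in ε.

Fix ε > 0. We want δ > 0 such that 0 < |x + 2| < δ implies |(3x^3 - x^2 + 3x - 9) + 43| < ε.
(3x^3 - x^2 + 3x - 9) + 43 = 3x^3 - x^2 + 3x + 34 = (x + 2)(3x^2 - 7x + 17).
So |(3x^3 - x^2 + 3x - 9) + 43| = |x + 2|·|3x^2 - 7x + 17|.
Assume first that |x + 2| < 1, so |x| < 3. Then |3x^2 - 7x + 17| ≤ 3·3^2 + 7·3 + 17 = 65.
Hence |(3x^3 - x^2 + 3x - 9) + 43| ≤ 65|x + 2| < ε provided |x + 2| < ε/65.
Take δ = min(1, ε/65). Then 0 < |x + 2| < δ gives both |x + 2| < 1 and |x + 2| < ε/65, so |(3x^3 - x^2 + 3x - 9) + 43| < ε.

δ = min(1, ε/65)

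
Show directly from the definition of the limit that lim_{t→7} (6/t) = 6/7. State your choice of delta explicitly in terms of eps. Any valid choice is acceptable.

delta = min(7/2, (49/12)eps)

Let eps > 0. We seek delta > 0 such that 0 < |t − 7| < delta implies |6/t − (6/7)| < eps.
|6/t − (6/7)| = 6·|7 − t|/(7·|t|) = 6|t − 7|/(7|t|).
Restrict delta ≤ 7/2. Then |t − 7| < 7/2 gives |t| > 7/2, so 7|t| > 49/2.
Then |6/t − (6/7)| < 6|t − 7|/(49/2), which is < eps when |t − 7| < (49/12)eps.
Take delta = min(7/2, (49/12)eps). Then 0 < |t − 7| < delta gives both |t − 7| < 7/2 and |t − 7| < (49/12)eps, so |6/t − (6/7)| < eps.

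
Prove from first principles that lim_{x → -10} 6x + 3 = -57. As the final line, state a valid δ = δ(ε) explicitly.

δ = ε/6

Let ε > 0. We need δ > 0 so that 0 < |x + 10| < δ implies |(6x + 3) + 57| < ε.
|(6x + 3) + 57| = |6x + 60| = 6|x + 10|.
Thus it suffices that |x + 10| < ε/6.
Choosing δ = ε/6 gives |(6x + 3) + 57| = 6|x + 10| < ε whenever |x + 10| < δ.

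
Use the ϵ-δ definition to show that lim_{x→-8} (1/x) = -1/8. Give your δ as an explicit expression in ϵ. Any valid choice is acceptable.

Suppose ϵ > 0. We seek δ > 0 such that 0 < |x + 8| < δ implies |1/x + 1/8| < ϵ.
|1/x + 1/8| = |-8 − x|/(8·|x|) = |x + 8|/(8|x|).
Require δ ≤ 4 so that |x| > 8 − 4 = 4, hence 8|x| > 32.
Then |1/x + 1/8| < |x + 8|/32, which is < ϵ when |x + 8| < 32ϵ.
Take δ = min(4, 32ϵ). Then 0 < |x + 8| < δ gives both |x + 8| < 4 and |x + 8| < 32ϵ, so |1/x + 1/8| < ϵ.

δ = min(4, 32ϵ)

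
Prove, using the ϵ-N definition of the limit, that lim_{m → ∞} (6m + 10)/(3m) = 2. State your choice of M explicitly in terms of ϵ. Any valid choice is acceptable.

Suppose ϵ > 0. For m ≥ 1, |(6m + 10)/(3m) − 2| = |30|/(3(3m)) = 30/(3(3m)).
Since 3m ≥ 3m for m ≥ 1, this is ≤ 30/(3·3m) = (10/3)/m.
So |(6m + 10)/(3m) − 2| < ϵ whenever m > (10/3)/ϵ.
Take M = (10/3)/ϵ. If m > M then |(6m + 10)/(3m) − 2| ≤ (10/3)/m < ϵ.

M = (10/3)/ϵ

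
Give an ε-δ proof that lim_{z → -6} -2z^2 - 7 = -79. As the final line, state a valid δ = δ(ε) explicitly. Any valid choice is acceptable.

δ = min(2, ε/28)

Fix ε > 0. We want δ > 0 such that 0 < |z + 6| < δ implies |(-2z^2 - 7) + 79| < ε.
(-2z^2 - 7) + 79 = -2z^2 + 72 = (z + 6)(-2z + 12).
So |(-2z^2 - 7) + 79| = |z + 6|·|-2z + 12|.
Assume first that |z + 6| < 2, so |z| < 8. Then |-2z + 12| ≤ 2·8 + 12 = 28.
Hence |(-2z^2 - 7) + 79| ≤ 28|z + 6| < ε provided |z + 6| < ε/28.
Choosing δ = min(2, ε/28) ensures both conditions, hence |(-2z^2 - 7) + 79| < ε.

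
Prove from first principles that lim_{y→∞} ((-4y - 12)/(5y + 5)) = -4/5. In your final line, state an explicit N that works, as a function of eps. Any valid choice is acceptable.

Suppose eps > 0. We seek N > 0 such that y > N implies |(-4y - 12)/(5y + 5) + 4/5| < eps.
(-4y - 12)/(5y + 5) + 4/5 = (5(-4y - 12) − (-4)(5y + 5)) / (5(5y + 5)) = -40/(5(5y + 5)).
For y > 0 we have 5y + 5 > 5y, so |(-4y - 12)/(5y + 5) + 4/5| = 40/(5(5y + 5)) < 40/(5·5y) = (8/5)/y.
Thus |(-4y - 12)/(5y + 5) + 4/5| < eps whenever y > (8/5)/eps.
Take N = (8/5)/eps. If y > N then |(-4y - 12)/(5y + 5) + 4/5| < (8/5)/y < eps.

N = (8/5)/eps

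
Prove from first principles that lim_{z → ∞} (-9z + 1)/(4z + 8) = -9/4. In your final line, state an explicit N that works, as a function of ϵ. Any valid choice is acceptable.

Let ϵ > 0. We seek N > 0 such that z > N implies |(-9z + 1)/(4z + 8) + 9/4| < ϵ.
(-9z + 1)/(4z + 8) + 9/4 = (4(-9z + 1) − (-9)(4z + 8)) / (4(4z + 8)) = 76/(4(4z + 8)).
For z > 0 we have 4z + 8 > 4z, so |(-9z + 1)/(4z + 8) + 9/4| = 76/(4(4z + 8)) < 76/(4·4z) = (19/4)/z.
Thus |(-9z + 1)/(4z + 8) + 9/4| < ϵ whenever z > (19/4)/ϵ.
Take N = (19/4)/ϵ. If z > N then |(-9z + 1)/(4z + 8) + 9/4| < (19/4)/z < ϵ.

N = (19/4)/ϵ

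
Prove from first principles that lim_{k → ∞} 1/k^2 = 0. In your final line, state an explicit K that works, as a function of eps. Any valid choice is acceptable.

K = (1/eps)^{1/2}

Let eps > 0 be given. For k ≥ 1, |1/k^2 − 0| = 1/k^2.
1/k^2 < eps ⇔ k^2 > 1/eps ⇔ k > (1/eps)^{1/2}.
Take K = (1/eps)^{1/2}. Then k > K implies 1/k^2 < eps.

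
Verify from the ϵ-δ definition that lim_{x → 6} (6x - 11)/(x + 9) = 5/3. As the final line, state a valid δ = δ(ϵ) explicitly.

δ = min(15/2, (45/26)ϵ)

Fix ϵ > 0. We want δ > 0 with 0 < |x − 6| < δ ⇒ |(6x - 11)/(x + 9) − (5/3)| < ϵ.
Combining over a common denominator, (6x - 11)/(x + 9) − (5/3) = [(6x - 11)·15 − 25·(x + 9)] / [15·(x + 9)] = 65(x − 6) / (15(x + 9)).
So |(6x - 11)/(x + 9) − (5/3)| = 65|x − 6| / (15·|x + 9|).
Require δ ≤ 15/2, so |x + 9| ≥ |15| − |x − 6| > 15 − 15/2 = 15/2.
Hence |(6x - 11)/(x + 9) − (5/3)| < 65|x − 6|/(15·(15/2)) = (26/45)|x − 6|, which is < ϵ once |x − 6| < (45/26)ϵ.
Take δ = min(15/2, (45/26)ϵ). Then 0 < |x − 6| < δ forces both bounds, so |(6x - 11)/(x + 9) − (5/3)| < ϵ.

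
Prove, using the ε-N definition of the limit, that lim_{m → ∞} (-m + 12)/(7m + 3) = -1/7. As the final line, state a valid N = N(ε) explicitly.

Let ε > 0. For m ≥ 1, |(-m + 12)/(7m + 3) + 1/7| = |87|/(7(7m + 3)) = 87/(7(7m + 3)).
Since 7m + 3 ≥ 7m for m ≥ 1, this is ≤ 87/(7·7m) = (87/49)/m.
So |(-m + 12)/(7m + 3) + 1/7| < ε whenever m > (87/49)/ε.
Take N = (87/49)/ε. If m > N then |(-m + 12)/(7m + 3) + 1/7| ≤ (87/49)/m < ε.

N = (87/49)/ε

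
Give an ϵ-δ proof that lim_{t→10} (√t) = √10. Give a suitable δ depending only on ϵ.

Fix ϵ > 0. We want δ > 0 such that 0 < |t − 10| < δ implies |√t − √10| < ϵ.
Multiplying by the conjugate, |√t − √10| = |t − 10|/(√t + √10).
Restrict δ ≤ 10 so that |t − 10| < 10 forces t > 0, and then √t + √10 > √10.
Hence |√t − √10| < |t − 10|/√10, which is < ϵ once |t − 10| < √10·ϵ.
Take δ = min(10, √10·ϵ). If 0 < |t − 10| < δ then t > 0 and |√t − √10| < |t − 10|/√10 < ϵ.

δ = min(10, √10·ϵ)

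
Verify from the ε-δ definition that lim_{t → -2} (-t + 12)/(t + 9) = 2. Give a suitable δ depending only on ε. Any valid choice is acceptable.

Suppose ε > 0. We want δ > 0 with 0 < |t + 2| < δ ⇒ |(-t + 12)/(t + 9) − 2| < ε.
Combining over a common denominator, (-t + 12)/(t + 9) − 2 = [(-t + 12)·7 − 14·(t + 9)] / [7·(t + 9)] = -21(t + 2) / (7(t + 9)).
So |(-t + 12)/(t + 9) − 2| = 21|t + 2| / (7·|t + 9|).
Restrict δ ≤ 7/2. Then |t + 2| < 7/2 gives |t + 9| = |(t + 2) + 7| ≥ 7 − 7/2 = 7/2.
Hence |(-t + 12)/(t + 9) − 2| < 21|t + 2|/(7·(7/2)) = (6/7)|t + 2|, which is < ε once |t + 2| < (7/6)ε.
Take δ = min(7/2, (7/6)ε). Then 0 < |t + 2| < δ forces both bounds, so |(-t + 12)/(t + 9) − 2| < ε.

δ = min(7/2, (7/6)ε)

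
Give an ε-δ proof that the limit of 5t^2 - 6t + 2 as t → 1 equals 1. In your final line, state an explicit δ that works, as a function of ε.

Suppose ε > 0. We want δ > 0 such that 0 < |t − 1| < δ implies |(5t^2 - 6t + 2) − 1| < ε.
(5t^2 - 6t + 2) − 1 = 5t^2 - 6t + 1 = (t − 1)(5t - 1).
So |(5t^2 - 6t + 2) − 1| = |t − 1|·|5t - 1|.
Require δ ≤ 1. Then |t − 1| < 1 gives |t| < 2, and by the triangle inequality |5t - 1| ≤ 5·2 + 1 = 11.
Hence |(5t^2 - 6t + 2) − 1| ≤ 11|t − 1| < ε provided |t − 1| < ε/11.
Take δ = min(1, ε/11). Then 0 < |t − 1| < δ gives both |t − 1| < 1 and |t − 1| < ε/11, so |(5t^2 - 6t + 2) − 1| < ε.

δ = min(1, ε/11)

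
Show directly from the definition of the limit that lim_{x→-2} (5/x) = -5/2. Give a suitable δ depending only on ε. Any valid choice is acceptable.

Let ε > 0 be given. We seek δ > 0 such that 0 < |x + 2| < δ implies |5/x + 5/2| < ε.
|5/x + 5/2| = 5·|-2 − x|/(2·|x|) = 5|x + 2|/(2|x|).
Restrict δ ≤ 1. Then |x + 2| < 1 gives |x| > 1, so 2|x| > 2.
Then |5/x + 5/2| < 5|x + 2|/2, which is < ε when |x + 2| < (2/5)ε.
Take δ = min(1, (2/5)ε). Then 0 < |x + 2| < δ gives both |x + 2| < 1 and |x + 2| < (2/5)ε, so |5/x + 5/2| < ε.

δ = min(1, (2/5)ε)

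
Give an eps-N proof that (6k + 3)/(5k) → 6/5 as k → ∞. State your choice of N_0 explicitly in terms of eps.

Suppose eps > 0. For k ≥ 1, |(6k + 3)/(5k) − (6/5)| = |15|/(5(5k)) = 15/(5(5k)).
Since 5k ≥ 5k for k ≥ 1, this is ≤ 15/(5·5k) = (3/5)/k.
So |(6k + 3)/(5k) − (6/5)| < eps whenever k > (3/5)/eps.
Take N_0 = (3/5)/eps. If k > N_0 then |(6k + 3)/(5k) − (6/5)| ≤ (3/5)/k < eps.

N_0 = (3/5)/eps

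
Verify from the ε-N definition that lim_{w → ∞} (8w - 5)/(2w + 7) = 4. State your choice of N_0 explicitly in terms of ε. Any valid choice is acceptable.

Fix ε > 0. We seek N_0 > 0 such that w > N_0 implies |(8w - 5)/(2w + 7) − 4| < ε.
(8w - 5)/(2w + 7) − 4 = (2(8w - 5) − 8(2w + 7)) / (2(2w + 7)) = -66/(2(2w + 7)).
For w > 0 we have 2w + 7 > 2w, so |(8w - 5)/(2w + 7) − 4| = 66/(2(2w + 7)) < 66/(2·2w) = (33/2)/w.
Thus |(8w - 5)/(2w + 7) − 4| < ε whenever w > (33/2)/ε.
Take N_0 = (33/2)/ε. If w > N_0 then |(8w - 5)/(2w + 7) − 4| < (33/2)/w < ε.

N_0 = (33/2)/ε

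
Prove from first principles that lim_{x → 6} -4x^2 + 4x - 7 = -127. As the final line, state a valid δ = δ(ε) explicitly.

δ = min(1, ε/48)

Suppose ε > 0. We want δ > 0 such that 0 < |x − 6| < δ implies |(-4x^2 + 4x - 7) + 127| < ε.
(-4x^2 + 4x - 7) + 127 = -4x^2 + 4x + 120 = (x − 6)(-4x - 20).
So |(-4x^2 + 4x - 7) + 127| = |x − 6|·|-4x - 20|.
Assume first that |x − 6| < 1, so |x| < 7. Then |-4x - 20| ≤ 4·7 + 20 = 48.
Hence |(-4x^2 + 4x - 7) + 127| ≤ 48|x − 6| < ε provided |x − 6| < ε/48.
Choosing δ = min(1, ε/48) ensures both conditions, hence |(-4x^2 + 4x - 7) + 127| < ε.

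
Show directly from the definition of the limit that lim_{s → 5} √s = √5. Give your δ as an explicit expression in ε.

Fix ε > 0. We want δ > 0 such that 0 < |s − 5| < δ implies |√s − √5| < ε.
Multiplying by the conjugate, |√s − √5| = |s − 5|/(√s + √5).
Restrict δ ≤ 5 so that |s − 5| < 5 forces s > 0, and then √s + √5 > √5.
Hence |√s − √5| < |s − 5|/√5, which is < ε once |s − 5| < √5·ε.
Take δ = min(5, √5·ε). If 0 < |s − 5| < δ then s > 0 and |√s − √5| < |s − 5|/√5 < ε.

δ = min(5, √5·ε)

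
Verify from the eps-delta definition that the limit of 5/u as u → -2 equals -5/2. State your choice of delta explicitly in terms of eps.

Let eps > 0. We seek delta > 0 such that 0 < |u + 2| < delta implies |5/u + 5/2| < eps.
|5/u + 5/2| = 5·|-2 − u|/(2·|u|) = 5|u + 2|/(2|u|).
Require delta ≤ 1 so that |u| > 2 − 1 = 1, hence 2|u| > 2.
Then |5/u + 5/2| < 5|u + 2|/2, which is < eps when |u + 2| < (2/5)eps.
Take delta = min(1, (2/5)eps). Then 0 < |u + 2| < delta gives both |u + 2| < 1 and |u + 2| < (2/5)eps, so |5/u + 5/2| < eps.

delta = min(1, (2/5)eps)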